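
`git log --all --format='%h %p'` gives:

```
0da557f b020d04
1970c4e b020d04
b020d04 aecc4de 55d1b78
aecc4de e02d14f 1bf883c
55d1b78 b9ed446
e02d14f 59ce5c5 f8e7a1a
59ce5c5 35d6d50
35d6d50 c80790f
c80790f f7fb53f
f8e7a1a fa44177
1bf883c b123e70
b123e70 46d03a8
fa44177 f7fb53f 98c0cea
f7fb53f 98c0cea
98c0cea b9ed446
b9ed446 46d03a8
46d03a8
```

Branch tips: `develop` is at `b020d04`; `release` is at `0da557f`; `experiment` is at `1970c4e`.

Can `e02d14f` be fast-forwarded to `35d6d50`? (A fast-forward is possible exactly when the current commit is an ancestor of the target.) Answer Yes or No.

A fast-forward from e02d14f to 35d6d50 is possible iff e02d14f is an ancestor of 35d6d50.
Ancestors of 35d6d50: {35d6d50, 46d03a8, 98c0cea, b9ed446, c80790f, f7fb53f}.
e02d14f is not among them, so fast-forward is not possible.

No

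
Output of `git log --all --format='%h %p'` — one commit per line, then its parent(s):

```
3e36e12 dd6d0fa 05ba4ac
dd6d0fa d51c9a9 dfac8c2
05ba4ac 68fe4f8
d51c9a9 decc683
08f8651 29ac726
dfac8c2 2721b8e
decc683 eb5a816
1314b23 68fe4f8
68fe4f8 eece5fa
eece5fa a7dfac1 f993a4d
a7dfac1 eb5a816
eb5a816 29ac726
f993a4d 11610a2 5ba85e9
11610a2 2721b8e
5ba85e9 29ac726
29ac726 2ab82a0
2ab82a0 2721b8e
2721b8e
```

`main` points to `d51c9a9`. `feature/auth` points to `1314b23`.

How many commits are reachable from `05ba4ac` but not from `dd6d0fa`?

Reachable from 05ba4ac: {05ba4ac, 11610a2, 2721b8e, 29ac726, 2ab82a0, 5ba85e9, 68fe4f8, a7dfac1, eb5a816, eece5fa, f993a4d}.
Reachable from dd6d0fa: {2721b8e, 29ac726, 2ab82a0, d51c9a9, dd6d0fa, decc683, dfac8c2, eb5a816}.
In 05ba4ac's history but not dd6d0fa's: {05ba4ac, 11610a2, 5ba85e9, 68fe4f8, a7dfac1, eece5fa, f993a4d} — 7 commits.

7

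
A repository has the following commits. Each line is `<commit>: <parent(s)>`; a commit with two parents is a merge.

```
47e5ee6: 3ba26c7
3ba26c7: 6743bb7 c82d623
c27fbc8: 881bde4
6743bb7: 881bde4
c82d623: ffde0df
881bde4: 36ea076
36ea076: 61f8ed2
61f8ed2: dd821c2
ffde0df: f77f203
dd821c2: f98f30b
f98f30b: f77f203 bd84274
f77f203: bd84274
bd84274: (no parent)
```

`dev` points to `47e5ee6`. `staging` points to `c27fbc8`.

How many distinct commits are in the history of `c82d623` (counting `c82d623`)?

Walking parent pointers from c82d623: reachable set = {bd84274, c82d623, f77f203, ffde0df}.
That is 4 commits.

4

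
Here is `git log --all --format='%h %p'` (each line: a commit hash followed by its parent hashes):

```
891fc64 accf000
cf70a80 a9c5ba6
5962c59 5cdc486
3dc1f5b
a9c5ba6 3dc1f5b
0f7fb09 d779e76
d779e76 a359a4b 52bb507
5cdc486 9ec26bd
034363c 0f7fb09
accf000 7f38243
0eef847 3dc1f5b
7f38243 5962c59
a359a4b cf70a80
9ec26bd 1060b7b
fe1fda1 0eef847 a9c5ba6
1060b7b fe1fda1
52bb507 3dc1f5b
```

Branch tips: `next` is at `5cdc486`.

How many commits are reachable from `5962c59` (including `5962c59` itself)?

Walking parent pointers from 5962c59: reachable set = {0eef847, 1060b7b, 3dc1f5b, 5962c59, 5cdc486, 9ec26bd, a9c5ba6, fe1fda1}.
That is 8 commits.

8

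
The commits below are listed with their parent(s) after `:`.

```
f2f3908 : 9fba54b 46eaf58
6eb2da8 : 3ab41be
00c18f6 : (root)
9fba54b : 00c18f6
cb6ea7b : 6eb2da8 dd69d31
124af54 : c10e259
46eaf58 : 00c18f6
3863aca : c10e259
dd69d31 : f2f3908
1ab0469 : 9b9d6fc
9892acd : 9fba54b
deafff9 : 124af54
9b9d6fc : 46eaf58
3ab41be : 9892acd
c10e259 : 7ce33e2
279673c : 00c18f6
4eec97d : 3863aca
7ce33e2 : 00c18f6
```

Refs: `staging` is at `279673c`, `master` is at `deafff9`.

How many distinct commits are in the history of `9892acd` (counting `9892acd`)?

Walking parent pointers from 9892acd: reachable set = {00c18f6, 9892acd, 9fba54b}.
That is 3 commits.

3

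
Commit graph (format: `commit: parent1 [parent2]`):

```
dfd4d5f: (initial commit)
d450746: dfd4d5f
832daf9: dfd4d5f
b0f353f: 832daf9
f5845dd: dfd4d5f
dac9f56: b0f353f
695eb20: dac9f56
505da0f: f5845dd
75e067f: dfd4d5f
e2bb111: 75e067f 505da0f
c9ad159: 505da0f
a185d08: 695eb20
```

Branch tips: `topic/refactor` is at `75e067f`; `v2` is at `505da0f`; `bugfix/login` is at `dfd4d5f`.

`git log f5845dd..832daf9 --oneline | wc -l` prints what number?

1

Reachable from 832daf9: {832daf9, dfd4d5f}.
Reachable from f5845dd: {dfd4d5f, f5845dd}.
In 832daf9's history but not f5845dd's: {832daf9} — 1 commit.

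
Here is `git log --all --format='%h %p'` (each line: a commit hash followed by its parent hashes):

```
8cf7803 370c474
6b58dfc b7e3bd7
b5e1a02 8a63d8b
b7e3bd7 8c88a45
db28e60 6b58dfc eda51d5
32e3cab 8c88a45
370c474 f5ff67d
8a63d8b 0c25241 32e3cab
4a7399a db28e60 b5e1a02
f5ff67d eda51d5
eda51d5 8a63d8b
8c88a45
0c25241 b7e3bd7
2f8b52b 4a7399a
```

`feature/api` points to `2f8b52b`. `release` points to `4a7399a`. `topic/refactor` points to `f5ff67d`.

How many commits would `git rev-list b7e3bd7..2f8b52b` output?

9

Reachable from 2f8b52b: {0c25241, 2f8b52b, 32e3cab, 4a7399a, 6b58dfc, 8a63d8b, 8c88a45, b5e1a02, b7e3bd7, db28e60, eda51d5}.
Reachable from b7e3bd7: {8c88a45, b7e3bd7}.
In 2f8b52b's history but not b7e3bd7's: {0c25241, 2f8b52b, 32e3cab, 4a7399a, 6b58dfc, 8a63d8b, b5e1a02, db28e60, eda51d5} — 9 commits.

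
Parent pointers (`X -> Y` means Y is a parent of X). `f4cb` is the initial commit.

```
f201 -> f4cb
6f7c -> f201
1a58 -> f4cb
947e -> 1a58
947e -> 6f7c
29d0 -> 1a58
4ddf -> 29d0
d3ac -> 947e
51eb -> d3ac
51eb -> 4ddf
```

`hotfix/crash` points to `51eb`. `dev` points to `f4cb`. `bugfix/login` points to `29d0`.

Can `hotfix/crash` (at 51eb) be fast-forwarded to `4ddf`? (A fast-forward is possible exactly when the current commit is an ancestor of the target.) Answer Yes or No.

A fast-forward from 51eb to 4ddf is possible iff 51eb is an ancestor of 4ddf.
Ancestors of 4ddf: {1a58, 29d0, 4ddf, f4cb}.
51eb is not among them, so fast-forward is not possible.

No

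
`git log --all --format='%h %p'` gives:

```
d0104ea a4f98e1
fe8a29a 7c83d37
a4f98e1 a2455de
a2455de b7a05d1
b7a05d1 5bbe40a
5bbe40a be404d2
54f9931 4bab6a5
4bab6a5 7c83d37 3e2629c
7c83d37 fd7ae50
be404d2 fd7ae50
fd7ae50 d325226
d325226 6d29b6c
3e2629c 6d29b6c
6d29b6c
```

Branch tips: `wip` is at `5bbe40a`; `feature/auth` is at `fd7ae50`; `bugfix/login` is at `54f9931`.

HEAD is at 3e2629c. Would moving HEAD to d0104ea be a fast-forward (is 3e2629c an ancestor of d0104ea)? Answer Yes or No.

A fast-forward from 3e2629c to d0104ea is possible iff 3e2629c is an ancestor of d0104ea.
Ancestors of d0104ea: {5bbe40a, 6d29b6c, a2455de, a4f98e1, b7a05d1, be404d2, d0104ea, d325226, fd7ae50}.
3e2629c is not among them, so fast-forward is not possible.

No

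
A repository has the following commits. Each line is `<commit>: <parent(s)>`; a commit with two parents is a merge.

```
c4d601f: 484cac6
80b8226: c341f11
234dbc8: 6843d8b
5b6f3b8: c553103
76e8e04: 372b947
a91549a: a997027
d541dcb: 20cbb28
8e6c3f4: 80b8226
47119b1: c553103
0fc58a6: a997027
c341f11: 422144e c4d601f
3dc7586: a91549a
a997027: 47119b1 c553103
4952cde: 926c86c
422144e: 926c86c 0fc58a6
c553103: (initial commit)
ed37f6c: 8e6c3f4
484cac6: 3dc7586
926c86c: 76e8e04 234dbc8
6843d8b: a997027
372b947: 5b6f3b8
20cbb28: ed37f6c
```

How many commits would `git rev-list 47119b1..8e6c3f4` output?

16

Reachable from 8e6c3f4: {0fc58a6, 234dbc8, 372b947, 3dc7586, 422144e, 47119b1, 484cac6, 5b6f3b8, 6843d8b, 76e8e04, 80b8226, 8e6c3f4, 926c86c, a91549a, a997027, c341f11, c4d601f, c553103}.
Reachable from 47119b1: {47119b1, c553103}.
In 8e6c3f4's history but not 47119b1's: {0fc58a6, 234dbc8, 372b947, 3dc7586, 422144e, 484cac6, 5b6f3b8, 6843d8b, 76e8e04, 80b8226, 8e6c3f4, 926c86c, a91549a, a997027, c341f11, c4d601f} — 16 commits.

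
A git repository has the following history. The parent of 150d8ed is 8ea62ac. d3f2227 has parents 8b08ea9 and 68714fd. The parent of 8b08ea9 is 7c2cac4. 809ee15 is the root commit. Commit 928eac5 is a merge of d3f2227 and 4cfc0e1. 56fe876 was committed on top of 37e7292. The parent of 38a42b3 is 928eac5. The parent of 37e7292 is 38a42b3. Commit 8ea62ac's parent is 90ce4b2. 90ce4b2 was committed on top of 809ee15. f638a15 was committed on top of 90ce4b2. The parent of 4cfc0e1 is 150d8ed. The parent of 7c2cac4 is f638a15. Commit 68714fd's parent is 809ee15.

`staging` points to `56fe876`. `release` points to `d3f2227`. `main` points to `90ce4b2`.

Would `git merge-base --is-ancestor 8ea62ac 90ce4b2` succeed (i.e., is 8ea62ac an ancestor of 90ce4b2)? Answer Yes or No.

No

Ancestors of 90ce4b2: {809ee15, 90ce4b2}.
8ea62ac is not in that set, so it is not an ancestor of 90ce4b2.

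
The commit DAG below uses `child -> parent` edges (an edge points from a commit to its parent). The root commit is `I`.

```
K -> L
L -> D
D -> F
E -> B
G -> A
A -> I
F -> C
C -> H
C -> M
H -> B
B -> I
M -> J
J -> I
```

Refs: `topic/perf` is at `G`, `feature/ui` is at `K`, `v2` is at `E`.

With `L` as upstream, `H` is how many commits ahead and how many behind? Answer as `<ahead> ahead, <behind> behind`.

0 ahead, 6 behind

Reachable from H: {B, H, I}.
Reachable from L: {B, C, D, F, H, I, J, L, M}.
Only in H's history (ahead): {} — 0.
Only in L's history (behind): {C, D, F, J, L, M} — 6.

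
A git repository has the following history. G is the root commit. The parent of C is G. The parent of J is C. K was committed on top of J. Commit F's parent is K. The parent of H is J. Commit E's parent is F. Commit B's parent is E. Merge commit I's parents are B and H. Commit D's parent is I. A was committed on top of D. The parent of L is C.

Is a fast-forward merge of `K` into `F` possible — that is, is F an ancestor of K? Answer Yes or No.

A fast-forward from F to K is possible iff F is an ancestor of K.
Ancestors of K: {C, G, J, K}.
F is not among them, so fast-forward is not possible.

No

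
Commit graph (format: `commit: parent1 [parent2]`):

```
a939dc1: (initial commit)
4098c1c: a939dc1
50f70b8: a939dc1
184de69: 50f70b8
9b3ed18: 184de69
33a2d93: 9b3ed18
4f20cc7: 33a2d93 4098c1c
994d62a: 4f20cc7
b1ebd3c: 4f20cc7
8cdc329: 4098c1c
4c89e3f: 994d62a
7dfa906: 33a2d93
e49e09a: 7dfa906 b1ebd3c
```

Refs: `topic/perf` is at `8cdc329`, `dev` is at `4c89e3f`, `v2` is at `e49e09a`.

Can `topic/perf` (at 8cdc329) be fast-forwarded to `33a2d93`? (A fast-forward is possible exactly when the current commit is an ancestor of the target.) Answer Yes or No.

A fast-forward from 8cdc329 to 33a2d93 is possible iff 8cdc329 is an ancestor of 33a2d93.
Ancestors of 33a2d93: {184de69, 33a2d93, 50f70b8, 9b3ed18, a939dc1}.
8cdc329 is not among them, so fast-forward is not possible.

No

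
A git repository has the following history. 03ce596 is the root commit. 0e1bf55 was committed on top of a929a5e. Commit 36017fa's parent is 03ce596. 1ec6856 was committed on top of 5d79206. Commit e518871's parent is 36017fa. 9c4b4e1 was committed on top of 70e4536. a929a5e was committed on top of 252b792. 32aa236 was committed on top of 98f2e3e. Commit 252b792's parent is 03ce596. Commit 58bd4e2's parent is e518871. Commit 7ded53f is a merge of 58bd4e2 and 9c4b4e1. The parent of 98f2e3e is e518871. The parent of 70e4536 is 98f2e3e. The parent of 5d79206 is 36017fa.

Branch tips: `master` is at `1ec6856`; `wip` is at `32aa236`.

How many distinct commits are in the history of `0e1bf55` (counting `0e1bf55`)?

Walking parent pointers from 0e1bf55: reachable set = {03ce596, 0e1bf55, 252b792, a929a5e}.
That is 4 commits.

4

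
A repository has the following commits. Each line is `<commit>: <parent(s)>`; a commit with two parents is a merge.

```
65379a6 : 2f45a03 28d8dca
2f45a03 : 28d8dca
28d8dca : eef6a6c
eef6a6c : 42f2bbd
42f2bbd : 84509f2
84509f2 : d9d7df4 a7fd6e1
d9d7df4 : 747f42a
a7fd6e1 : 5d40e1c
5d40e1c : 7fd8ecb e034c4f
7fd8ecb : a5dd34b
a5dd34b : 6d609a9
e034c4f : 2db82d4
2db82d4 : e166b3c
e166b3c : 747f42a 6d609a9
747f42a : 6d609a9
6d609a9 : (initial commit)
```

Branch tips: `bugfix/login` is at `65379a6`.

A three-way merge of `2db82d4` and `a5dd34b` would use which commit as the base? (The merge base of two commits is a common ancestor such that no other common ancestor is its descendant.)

Ancestors of 2db82d4: {2db82d4, 6d609a9, 747f42a, e166b3c}.
Ancestors of a5dd34b: {6d609a9, a5dd34b}.
Common ancestors: {6d609a9}.
The only common ancestor is 6d609a9, so it is the merge base.

6d609a9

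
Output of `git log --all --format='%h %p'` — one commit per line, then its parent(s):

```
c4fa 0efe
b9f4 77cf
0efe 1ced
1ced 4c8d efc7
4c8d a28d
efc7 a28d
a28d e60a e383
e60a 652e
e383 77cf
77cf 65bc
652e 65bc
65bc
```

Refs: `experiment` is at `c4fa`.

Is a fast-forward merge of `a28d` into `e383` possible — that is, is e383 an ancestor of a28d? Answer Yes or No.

A fast-forward from e383 to a28d is possible iff e383 is an ancestor of a28d.
Ancestors of a28d: {652e, 65bc, 77cf, a28d, e383, e60a}.
e383 is among them, so fast-forward is possible.

Yes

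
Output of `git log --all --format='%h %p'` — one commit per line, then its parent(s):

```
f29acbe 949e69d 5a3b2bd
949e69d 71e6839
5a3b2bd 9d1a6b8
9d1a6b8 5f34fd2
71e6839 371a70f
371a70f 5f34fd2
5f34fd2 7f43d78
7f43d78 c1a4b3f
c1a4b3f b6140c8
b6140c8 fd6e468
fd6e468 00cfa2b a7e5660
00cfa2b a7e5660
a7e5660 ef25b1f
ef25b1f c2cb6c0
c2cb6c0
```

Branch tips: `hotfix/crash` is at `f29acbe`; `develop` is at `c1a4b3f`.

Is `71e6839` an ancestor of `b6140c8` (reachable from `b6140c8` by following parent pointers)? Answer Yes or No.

Ancestors of b6140c8: {00cfa2b, a7e5660, b6140c8, c2cb6c0, ef25b1f, fd6e468}.
71e6839 is not in that set, so it is not an ancestor of b6140c8.

No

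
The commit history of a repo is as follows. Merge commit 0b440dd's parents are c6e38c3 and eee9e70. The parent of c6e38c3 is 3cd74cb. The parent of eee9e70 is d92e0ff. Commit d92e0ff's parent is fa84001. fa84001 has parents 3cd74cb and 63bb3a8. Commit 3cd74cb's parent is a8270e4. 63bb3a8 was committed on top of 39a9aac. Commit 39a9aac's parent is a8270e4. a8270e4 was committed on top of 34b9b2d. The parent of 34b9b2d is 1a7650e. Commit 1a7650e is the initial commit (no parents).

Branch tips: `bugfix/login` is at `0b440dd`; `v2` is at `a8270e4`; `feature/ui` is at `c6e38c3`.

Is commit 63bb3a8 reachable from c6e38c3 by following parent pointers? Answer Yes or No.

Ancestors of c6e38c3: {1a7650e, 34b9b2d, 3cd74cb, a8270e4, c6e38c3}.
63bb3a8 is not in that set, so it is not an ancestor of c6e38c3.

No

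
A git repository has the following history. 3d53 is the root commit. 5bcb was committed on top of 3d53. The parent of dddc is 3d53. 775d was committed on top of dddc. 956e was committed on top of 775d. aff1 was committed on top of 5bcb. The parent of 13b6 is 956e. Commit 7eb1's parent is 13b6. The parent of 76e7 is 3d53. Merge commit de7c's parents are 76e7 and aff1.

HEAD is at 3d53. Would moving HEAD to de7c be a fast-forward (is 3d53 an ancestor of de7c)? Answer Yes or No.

A fast-forward from 3d53 to de7c is possible iff 3d53 is an ancestor of de7c.
Ancestors of de7c: {3d53, 5bcb, 76e7, aff1, de7c}.
3d53 is among them, so fast-forward is possible.

Yes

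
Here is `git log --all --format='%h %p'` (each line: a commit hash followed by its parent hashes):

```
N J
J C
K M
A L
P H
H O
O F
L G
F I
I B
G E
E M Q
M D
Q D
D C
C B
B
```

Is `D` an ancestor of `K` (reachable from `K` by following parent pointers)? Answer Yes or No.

Yes

Ancestors of K (commits reachable by following parents): {B, C, D, K, M}.
D is in that set, so it is an ancestor of K.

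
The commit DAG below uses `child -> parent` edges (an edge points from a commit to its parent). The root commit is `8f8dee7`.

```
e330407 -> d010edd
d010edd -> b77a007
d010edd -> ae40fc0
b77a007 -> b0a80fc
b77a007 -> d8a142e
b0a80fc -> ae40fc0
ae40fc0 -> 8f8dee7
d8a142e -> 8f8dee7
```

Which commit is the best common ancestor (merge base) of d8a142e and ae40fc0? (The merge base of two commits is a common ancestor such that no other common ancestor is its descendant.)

8f8dee7

Ancestors of d8a142e: {8f8dee7, d8a142e}.
Ancestors of ae40fc0: {8f8dee7, ae40fc0}.
Common ancestors: {8f8dee7}.
The only common ancestor is 8f8dee7, so it is the merge base.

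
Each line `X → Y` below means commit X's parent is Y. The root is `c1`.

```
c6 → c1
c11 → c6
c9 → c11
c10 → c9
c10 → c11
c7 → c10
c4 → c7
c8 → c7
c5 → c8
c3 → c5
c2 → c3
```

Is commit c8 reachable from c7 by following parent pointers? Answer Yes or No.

Ancestors of c7: {c1, c10, c11, c6, c7, c9}.
c8 is not in that set, so it is not an ancestor of c7.

No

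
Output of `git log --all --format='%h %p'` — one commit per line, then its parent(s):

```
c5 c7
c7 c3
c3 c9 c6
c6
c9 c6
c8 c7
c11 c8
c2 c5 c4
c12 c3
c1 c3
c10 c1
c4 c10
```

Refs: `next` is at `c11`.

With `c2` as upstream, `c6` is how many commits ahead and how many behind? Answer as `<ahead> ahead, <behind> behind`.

Reachable from c6: {c6}.
Reachable from c2: {c1, c10, c2, c3, c4, c5, c6, c7, c9}.
Only in c6's history (ahead): {} — 0.
Only in c2's history (behind): {c1, c10, c2, c3, c4, c5, c7, c9} — 8.

0 ahead, 8 behind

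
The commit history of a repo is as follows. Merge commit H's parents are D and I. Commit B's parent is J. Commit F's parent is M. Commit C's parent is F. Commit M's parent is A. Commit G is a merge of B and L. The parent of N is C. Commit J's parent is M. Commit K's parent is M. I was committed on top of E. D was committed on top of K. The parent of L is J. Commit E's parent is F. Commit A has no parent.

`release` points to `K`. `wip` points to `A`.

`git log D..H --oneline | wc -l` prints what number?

Reachable from H: {A, D, E, F, H, I, K, M}.
Reachable from D: {A, D, K, M}.
In H's history but not D's: {E, F, H, I} — 4 commits.

4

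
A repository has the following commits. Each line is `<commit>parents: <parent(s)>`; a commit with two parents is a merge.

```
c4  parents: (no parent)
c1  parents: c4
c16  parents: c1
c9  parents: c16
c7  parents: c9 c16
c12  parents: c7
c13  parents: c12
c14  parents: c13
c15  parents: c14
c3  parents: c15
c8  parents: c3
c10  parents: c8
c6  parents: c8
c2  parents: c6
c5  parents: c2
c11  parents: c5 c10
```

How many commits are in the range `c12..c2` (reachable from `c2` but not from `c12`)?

Reachable from c2: {c1, c12, c13, c14, c15, c16, c2, c3, c4, c6, c7, c8, c9}.
Reachable from c12: {c1, c12, c16, c4, c7, c9}.
In c2's history but not c12's: {c13, c14, c15, c2, c3, c6, c8} — 7 commits.

7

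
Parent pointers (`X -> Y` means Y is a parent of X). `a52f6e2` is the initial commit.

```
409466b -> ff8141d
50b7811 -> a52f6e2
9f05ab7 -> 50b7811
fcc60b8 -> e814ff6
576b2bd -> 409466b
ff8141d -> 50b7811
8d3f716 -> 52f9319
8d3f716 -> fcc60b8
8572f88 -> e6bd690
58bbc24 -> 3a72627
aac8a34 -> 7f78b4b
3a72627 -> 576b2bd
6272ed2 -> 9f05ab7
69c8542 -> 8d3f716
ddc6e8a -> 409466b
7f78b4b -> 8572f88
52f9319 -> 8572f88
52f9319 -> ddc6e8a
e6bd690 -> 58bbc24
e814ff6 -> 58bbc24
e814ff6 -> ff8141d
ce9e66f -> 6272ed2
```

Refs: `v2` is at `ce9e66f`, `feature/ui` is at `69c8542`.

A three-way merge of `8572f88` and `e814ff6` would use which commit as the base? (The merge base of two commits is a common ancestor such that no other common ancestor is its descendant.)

Ancestors of 8572f88: {3a72627, 409466b, 50b7811, 576b2bd, 58bbc24, 8572f88, a52f6e2, e6bd690, ff8141d}.
Ancestors of e814ff6: {3a72627, 409466b, 50b7811, 576b2bd, 58bbc24, a52f6e2, e814ff6, ff8141d}.
Common ancestors: {3a72627, 409466b, 50b7811, 576b2bd, 58bbc24, a52f6e2, ff8141d}.
Among these, 58bbc24 is not an ancestor of any other common ancestor — it is the merge base.

58bbc24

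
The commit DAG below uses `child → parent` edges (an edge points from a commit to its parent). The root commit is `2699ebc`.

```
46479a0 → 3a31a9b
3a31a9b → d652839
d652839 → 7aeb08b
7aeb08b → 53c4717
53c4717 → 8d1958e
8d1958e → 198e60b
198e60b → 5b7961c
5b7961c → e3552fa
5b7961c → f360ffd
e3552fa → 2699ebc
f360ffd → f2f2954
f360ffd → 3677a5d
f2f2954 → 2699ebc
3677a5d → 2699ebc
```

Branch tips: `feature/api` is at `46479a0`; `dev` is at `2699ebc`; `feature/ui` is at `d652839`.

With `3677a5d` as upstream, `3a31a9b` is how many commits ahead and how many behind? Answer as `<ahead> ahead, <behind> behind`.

Reachable from 3a31a9b: {198e60b, 2699ebc, 3677a5d, 3a31a9b, 53c4717, 5b7961c, 7aeb08b, 8d1958e, d652839, e3552fa, f2f2954, f360ffd}.
Reachable from 3677a5d: {2699ebc, 3677a5d}.
Only in 3a31a9b's history (ahead): {198e60b, 3a31a9b, 53c4717, 5b7961c, 7aeb08b, 8d1958e, d652839, e3552fa, f2f2954, f360ffd} — 10.
Only in 3677a5d's history (behind): {} — 0.

10 ahead, 0 behind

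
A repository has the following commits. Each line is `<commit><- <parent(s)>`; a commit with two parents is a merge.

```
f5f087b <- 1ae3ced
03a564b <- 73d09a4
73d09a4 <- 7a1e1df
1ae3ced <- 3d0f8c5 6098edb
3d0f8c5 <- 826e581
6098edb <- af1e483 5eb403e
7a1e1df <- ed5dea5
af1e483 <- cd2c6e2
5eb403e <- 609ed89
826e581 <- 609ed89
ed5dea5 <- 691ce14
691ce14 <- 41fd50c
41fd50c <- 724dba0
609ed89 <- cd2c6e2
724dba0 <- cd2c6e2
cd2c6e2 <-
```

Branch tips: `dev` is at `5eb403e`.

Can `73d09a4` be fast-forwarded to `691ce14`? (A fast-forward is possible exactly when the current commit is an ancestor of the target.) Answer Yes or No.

No

A fast-forward from 73d09a4 to 691ce14 is possible iff 73d09a4 is an ancestor of 691ce14.
Ancestors of 691ce14: {41fd50c, 691ce14, 724dba0, cd2c6e2}.
73d09a4 is not among them, so fast-forward is not possible.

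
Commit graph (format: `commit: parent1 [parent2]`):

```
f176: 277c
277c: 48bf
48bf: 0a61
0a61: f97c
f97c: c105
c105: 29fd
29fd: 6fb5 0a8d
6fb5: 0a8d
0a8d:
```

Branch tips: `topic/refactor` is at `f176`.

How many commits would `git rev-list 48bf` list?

7

Walking parent pointers from 48bf: reachable set = {0a61, 0a8d, 29fd, 48bf, 6fb5, c105, f97c}.
That is 7 commits.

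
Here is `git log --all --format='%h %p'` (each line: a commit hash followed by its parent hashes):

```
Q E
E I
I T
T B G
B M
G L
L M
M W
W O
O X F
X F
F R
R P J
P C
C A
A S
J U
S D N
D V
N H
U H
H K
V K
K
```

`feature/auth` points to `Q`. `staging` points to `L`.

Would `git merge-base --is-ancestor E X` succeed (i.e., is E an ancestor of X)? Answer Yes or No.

Ancestors of X: {A, C, D, F, H, J, K, N, P, R, S, U, V, X}.
E is not in that set, so it is not an ancestor of X.

No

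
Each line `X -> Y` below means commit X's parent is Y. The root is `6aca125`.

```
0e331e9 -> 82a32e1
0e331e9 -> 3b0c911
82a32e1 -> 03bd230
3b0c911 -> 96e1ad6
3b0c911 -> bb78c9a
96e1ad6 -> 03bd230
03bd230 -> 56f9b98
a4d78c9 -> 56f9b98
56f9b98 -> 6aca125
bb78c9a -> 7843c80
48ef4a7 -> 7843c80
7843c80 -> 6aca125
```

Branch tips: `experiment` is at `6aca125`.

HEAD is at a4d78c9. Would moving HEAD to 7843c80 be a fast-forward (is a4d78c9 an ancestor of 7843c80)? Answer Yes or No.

No

A fast-forward from a4d78c9 to 7843c80 is possible iff a4d78c9 is an ancestor of 7843c80.
Ancestors of 7843c80: {6aca125, 7843c80}.
a4d78c9 is not among them, so fast-forward is not possible.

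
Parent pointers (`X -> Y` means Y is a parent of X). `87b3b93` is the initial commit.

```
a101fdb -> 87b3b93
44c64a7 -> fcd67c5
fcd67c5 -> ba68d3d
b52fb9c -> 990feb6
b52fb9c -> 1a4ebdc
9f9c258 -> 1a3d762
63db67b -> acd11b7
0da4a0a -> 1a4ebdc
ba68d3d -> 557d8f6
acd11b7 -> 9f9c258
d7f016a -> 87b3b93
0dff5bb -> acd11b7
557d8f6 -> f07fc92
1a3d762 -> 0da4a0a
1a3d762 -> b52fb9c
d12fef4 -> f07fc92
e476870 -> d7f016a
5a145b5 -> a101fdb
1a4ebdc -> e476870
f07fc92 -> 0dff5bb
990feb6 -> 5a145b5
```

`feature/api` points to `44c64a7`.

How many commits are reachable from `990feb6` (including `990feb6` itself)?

4

Walking parent pointers from 990feb6: reachable set = {5a145b5, 87b3b93, 990feb6, a101fdb}.
That is 4 commits.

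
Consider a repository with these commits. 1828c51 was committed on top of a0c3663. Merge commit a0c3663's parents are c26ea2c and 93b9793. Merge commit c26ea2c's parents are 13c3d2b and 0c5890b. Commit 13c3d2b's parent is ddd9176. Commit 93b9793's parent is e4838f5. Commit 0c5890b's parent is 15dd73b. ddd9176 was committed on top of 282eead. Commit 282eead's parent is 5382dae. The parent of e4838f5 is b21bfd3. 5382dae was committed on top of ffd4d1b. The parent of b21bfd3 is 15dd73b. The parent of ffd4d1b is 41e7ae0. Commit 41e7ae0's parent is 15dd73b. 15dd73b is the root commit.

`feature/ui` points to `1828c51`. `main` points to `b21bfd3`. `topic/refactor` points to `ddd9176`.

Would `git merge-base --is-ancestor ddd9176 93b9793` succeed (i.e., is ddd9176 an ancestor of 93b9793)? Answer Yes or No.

Ancestors of 93b9793: {15dd73b, 93b9793, b21bfd3, e4838f5}.
ddd9176 is not in that set, so it is not an ancestor of 93b9793.

No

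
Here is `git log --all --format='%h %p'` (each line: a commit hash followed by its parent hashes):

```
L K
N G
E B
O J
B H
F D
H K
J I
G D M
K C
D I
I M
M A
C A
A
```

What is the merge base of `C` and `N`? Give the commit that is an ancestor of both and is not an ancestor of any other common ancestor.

Ancestors of C: {A, C}.
Ancestors of N: {A, D, G, I, M, N}.
Common ancestors: {A}.
The only common ancestor is A, so it is the merge base.

A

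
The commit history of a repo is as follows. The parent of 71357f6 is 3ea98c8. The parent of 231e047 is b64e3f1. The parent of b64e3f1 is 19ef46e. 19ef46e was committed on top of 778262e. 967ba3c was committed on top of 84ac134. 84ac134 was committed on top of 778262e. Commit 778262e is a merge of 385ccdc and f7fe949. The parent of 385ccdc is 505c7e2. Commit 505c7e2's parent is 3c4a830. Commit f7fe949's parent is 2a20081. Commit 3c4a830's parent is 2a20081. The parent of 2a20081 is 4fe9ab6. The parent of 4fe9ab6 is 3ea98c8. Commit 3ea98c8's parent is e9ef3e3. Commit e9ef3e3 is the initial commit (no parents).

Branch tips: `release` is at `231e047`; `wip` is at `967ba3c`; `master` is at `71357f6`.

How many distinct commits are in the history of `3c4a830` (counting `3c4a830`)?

Walking parent pointers from 3c4a830: reachable set = {2a20081, 3c4a830, 3ea98c8, 4fe9ab6, e9ef3e3}.
That is 5 commits.

5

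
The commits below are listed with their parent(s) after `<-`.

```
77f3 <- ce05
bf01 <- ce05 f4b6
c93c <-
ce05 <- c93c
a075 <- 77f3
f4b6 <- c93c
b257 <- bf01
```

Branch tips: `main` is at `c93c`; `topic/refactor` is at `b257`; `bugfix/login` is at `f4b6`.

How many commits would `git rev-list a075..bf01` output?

Reachable from bf01: {bf01, c93c, ce05, f4b6}.
Reachable from a075: {77f3, a075, c93c, ce05}.
In bf01's history but not a075's: {bf01, f4b6} — 2 commits.

2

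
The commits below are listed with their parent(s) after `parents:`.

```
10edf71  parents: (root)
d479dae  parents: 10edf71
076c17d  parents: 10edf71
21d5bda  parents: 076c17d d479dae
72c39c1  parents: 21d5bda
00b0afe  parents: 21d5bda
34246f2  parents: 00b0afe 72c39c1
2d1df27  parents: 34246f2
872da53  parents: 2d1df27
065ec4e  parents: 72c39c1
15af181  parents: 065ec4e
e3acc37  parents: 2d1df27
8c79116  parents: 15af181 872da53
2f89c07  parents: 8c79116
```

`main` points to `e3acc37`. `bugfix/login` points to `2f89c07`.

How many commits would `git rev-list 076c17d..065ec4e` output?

4

Reachable from 065ec4e: {065ec4e, 076c17d, 10edf71, 21d5bda, 72c39c1, d479dae}.
Reachable from 076c17d: {076c17d, 10edf71}.
In 065ec4e's history but not 076c17d's: {065ec4e, 21d5bda, 72c39c1, d479dae} — 4 commits.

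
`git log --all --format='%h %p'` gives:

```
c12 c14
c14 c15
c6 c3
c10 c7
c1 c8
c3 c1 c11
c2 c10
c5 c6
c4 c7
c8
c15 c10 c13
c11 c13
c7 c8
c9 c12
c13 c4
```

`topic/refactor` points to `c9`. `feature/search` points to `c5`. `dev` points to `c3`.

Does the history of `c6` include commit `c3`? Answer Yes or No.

Ancestors of c6 (commits reachable by following parents): {c1, c11, c13, c3, c4, c6, c7, c8}.
c3 is in that set, so it is an ancestor of c6.

Yes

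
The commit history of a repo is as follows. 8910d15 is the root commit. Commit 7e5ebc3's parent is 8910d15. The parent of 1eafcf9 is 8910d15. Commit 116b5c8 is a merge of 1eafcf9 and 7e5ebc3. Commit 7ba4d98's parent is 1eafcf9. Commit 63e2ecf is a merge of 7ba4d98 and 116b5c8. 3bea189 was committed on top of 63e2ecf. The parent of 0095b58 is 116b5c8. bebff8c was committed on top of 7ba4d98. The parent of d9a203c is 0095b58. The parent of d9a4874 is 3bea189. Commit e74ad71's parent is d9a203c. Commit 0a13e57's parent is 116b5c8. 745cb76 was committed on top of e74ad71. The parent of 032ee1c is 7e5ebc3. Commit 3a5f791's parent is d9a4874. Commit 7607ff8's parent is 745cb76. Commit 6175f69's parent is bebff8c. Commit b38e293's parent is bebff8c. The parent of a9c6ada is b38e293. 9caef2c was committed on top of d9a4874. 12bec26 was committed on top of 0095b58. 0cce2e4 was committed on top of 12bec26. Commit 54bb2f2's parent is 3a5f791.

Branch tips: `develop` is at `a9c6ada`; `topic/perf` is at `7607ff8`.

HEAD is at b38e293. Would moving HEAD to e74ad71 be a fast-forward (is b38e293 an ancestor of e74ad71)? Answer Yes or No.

A fast-forward from b38e293 to e74ad71 is possible iff b38e293 is an ancestor of e74ad71.
Ancestors of e74ad71: {0095b58, 116b5c8, 1eafcf9, 7e5ebc3, 8910d15, d9a203c, e74ad71}.
b38e293 is not among them, so fast-forward is not possible.

No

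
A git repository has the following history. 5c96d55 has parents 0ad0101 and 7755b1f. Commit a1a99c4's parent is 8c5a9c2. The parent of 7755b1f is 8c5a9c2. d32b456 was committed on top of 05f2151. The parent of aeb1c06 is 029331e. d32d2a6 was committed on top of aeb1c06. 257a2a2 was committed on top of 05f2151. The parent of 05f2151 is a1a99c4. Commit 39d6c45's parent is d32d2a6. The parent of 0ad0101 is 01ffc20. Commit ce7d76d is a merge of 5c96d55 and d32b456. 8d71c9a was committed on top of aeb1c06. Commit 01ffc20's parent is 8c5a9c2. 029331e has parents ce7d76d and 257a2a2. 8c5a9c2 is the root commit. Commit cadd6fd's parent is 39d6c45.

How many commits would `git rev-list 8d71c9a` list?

13

Walking parent pointers from 8d71c9a: reachable set = {01ffc20, 029331e, 05f2151, 0ad0101, 257a2a2, 5c96d55, 7755b1f, 8c5a9c2, 8d71c9a, a1a99c4, aeb1c06, ce7d76d, d32b456}.
That is 13 commits.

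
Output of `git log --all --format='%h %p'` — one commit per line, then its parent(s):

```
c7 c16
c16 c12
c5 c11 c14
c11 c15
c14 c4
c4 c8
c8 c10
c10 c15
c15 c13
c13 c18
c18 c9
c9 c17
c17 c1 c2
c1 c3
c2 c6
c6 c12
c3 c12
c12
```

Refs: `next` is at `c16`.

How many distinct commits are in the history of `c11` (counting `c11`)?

Walking parent pointers from c11: reachable set = {c1, c11, c12, c13, c15, c17, c18, c2, c3, c6, c9}.
That is 11 commits.

11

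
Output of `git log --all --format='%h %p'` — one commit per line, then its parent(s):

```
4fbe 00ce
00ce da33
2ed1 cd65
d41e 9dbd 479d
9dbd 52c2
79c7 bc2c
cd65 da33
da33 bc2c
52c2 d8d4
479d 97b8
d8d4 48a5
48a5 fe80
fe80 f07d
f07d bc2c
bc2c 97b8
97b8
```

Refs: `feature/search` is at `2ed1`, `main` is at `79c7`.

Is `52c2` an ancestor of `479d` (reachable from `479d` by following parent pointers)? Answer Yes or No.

Ancestors of 479d: {479d, 97b8}.
52c2 is not in that set, so it is not an ancestor of 479d.

No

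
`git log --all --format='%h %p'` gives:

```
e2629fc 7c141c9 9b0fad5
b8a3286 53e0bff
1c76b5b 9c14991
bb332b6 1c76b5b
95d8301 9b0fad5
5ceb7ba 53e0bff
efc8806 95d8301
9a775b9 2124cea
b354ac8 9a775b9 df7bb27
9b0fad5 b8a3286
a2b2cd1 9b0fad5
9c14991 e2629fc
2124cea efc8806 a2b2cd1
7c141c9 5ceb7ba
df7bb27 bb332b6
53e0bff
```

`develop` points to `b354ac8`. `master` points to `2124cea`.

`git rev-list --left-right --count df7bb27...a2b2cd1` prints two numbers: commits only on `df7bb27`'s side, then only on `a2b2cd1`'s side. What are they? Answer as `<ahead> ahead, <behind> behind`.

7 ahead, 1 behind

Reachable from df7bb27: {1c76b5b, 53e0bff, 5ceb7ba, 7c141c9, 9b0fad5, 9c14991, b8a3286, bb332b6, df7bb27, e2629fc}.
Reachable from a2b2cd1: {53e0bff, 9b0fad5, a2b2cd1, b8a3286}.
Only in df7bb27's history (ahead): {1c76b5b, 5ceb7ba, 7c141c9, 9c14991, bb332b6, df7bb27, e2629fc} — 7.
Only in a2b2cd1's history (behind): {a2b2cd1} — 1.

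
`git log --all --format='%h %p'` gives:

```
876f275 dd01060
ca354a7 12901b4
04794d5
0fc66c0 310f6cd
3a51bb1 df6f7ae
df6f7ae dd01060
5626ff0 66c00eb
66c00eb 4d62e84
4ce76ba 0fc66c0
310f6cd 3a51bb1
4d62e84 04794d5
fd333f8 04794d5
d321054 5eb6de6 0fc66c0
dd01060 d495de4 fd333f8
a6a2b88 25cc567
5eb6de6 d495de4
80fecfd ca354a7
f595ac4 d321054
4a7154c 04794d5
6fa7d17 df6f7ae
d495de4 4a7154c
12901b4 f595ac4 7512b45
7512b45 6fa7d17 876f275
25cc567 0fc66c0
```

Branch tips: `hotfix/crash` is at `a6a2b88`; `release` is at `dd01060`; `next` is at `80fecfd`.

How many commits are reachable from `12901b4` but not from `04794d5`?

Reachable from 12901b4: {04794d5, 0fc66c0, 12901b4, 310f6cd, 3a51bb1, 4a7154c, 5eb6de6, 6fa7d17, 7512b45, 876f275, d321054, d495de4, dd01060, df6f7ae, f595ac4, fd333f8}.
Reachable from 04794d5: {04794d5}.
In 12901b4's history but not 04794d5's: {0fc66c0, 12901b4, 310f6cd, 3a51bb1, 4a7154c, 5eb6de6, 6fa7d17, 7512b45, 876f275, d321054, d495de4, dd01060, df6f7ae, f595ac4, fd333f8} — 15 commits.

15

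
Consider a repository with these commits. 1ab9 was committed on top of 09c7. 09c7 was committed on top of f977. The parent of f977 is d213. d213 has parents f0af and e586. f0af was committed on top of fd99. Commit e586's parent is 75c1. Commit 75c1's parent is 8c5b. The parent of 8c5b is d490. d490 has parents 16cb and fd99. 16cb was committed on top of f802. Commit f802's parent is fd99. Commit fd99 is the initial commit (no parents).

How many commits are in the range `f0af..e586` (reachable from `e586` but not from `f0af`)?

Reachable from e586: {16cb, 75c1, 8c5b, d490, e586, f802, fd99}.
Reachable from f0af: {f0af, fd99}.
In e586's history but not f0af's: {16cb, 75c1, 8c5b, d490, e586, f802} — 6 commits.

6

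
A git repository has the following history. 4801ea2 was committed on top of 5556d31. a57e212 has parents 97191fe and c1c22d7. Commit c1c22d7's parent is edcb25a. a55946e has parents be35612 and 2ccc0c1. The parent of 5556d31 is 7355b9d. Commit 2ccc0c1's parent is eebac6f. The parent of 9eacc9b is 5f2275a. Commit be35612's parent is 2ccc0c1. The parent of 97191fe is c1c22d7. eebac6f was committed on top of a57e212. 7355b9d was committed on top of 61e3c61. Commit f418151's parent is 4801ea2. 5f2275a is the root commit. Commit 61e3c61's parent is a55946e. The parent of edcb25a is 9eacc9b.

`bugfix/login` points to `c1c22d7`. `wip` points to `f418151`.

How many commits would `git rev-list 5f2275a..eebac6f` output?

Reachable from eebac6f: {5f2275a, 97191fe, 9eacc9b, a57e212, c1c22d7, edcb25a, eebac6f}.
Reachable from 5f2275a: {5f2275a}.
In eebac6f's history but not 5f2275a's: {97191fe, 9eacc9b, a57e212, c1c22d7, edcb25a, eebac6f} — 6 commits.

6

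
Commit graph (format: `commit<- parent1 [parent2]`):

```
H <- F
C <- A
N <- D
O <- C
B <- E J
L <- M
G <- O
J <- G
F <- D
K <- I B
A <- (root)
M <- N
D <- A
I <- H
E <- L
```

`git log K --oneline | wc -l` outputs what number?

Walking parent pointers from K: reachable set = {A, B, C, D, E, F, G, H, I, J, K, L, M, N, O}.
That is 15 commits.

15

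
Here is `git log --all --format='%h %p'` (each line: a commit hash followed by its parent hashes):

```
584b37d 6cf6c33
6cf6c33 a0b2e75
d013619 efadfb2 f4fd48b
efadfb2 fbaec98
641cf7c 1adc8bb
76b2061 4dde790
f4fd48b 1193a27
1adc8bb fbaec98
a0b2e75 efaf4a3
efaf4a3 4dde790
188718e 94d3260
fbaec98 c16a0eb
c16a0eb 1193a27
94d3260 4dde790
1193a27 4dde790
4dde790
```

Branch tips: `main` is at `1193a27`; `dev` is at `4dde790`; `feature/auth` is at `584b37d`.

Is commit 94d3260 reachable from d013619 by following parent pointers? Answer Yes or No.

No

Ancestors of d013619: {1193a27, 4dde790, c16a0eb, d013619, efadfb2, f4fd48b, fbaec98}.
94d3260 is not in that set, so it is not an ancestor of d013619.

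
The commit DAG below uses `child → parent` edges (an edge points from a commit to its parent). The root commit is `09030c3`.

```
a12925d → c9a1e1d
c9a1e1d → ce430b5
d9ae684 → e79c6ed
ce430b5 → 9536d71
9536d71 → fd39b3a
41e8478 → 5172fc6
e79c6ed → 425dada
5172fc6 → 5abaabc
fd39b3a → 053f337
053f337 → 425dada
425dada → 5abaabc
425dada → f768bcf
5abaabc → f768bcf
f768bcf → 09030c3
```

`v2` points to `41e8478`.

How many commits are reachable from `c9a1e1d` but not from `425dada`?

5

Reachable from c9a1e1d: {053f337, 09030c3, 425dada, 5abaabc, 9536d71, c9a1e1d, ce430b5, f768bcf, fd39b3a}.
Reachable from 425dada: {09030c3, 425dada, 5abaabc, f768bcf}.
In c9a1e1d's history but not 425dada's: {053f337, 9536d71, c9a1e1d, ce430b5, fd39b3a} — 5 commits.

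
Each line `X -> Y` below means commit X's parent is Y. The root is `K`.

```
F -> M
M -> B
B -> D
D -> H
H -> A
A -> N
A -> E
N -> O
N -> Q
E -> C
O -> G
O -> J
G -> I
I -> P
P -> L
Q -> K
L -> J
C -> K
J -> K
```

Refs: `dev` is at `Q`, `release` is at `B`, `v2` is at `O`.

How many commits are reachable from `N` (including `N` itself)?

9

Walking parent pointers from N: reachable set = {G, I, J, K, L, N, O, P, Q}.
That is 9 commits.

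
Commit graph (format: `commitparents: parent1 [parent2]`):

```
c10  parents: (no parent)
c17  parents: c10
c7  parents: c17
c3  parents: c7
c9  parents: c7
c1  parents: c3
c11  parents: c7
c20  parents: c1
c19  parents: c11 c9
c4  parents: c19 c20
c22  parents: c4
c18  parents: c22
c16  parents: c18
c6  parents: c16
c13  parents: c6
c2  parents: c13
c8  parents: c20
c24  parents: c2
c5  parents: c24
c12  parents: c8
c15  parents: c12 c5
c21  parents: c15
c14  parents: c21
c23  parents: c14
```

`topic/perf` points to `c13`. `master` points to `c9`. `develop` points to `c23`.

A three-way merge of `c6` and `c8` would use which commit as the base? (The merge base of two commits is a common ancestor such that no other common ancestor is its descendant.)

Ancestors of c6: {c1, c10, c11, c16, c17, c18, c19, c20, c22, c3, c4, c6, c7, c9}.
Ancestors of c8: {c1, c10, c17, c20, c3, c7, c8}.
Common ancestors: {c1, c10, c17, c20, c3, c7}.
Among these, c20 is not an ancestor of any other common ancestor — it is the merge base.

c20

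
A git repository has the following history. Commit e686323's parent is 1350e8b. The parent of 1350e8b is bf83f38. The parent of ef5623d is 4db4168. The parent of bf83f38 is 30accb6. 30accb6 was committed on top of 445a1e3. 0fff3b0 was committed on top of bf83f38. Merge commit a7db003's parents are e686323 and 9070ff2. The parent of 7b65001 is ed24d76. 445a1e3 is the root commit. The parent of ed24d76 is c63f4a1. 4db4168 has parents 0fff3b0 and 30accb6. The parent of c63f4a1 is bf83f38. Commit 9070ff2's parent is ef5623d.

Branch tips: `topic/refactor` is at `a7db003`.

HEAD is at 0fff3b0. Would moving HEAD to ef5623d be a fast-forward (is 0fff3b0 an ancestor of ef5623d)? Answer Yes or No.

Yes

A fast-forward from 0fff3b0 to ef5623d is possible iff 0fff3b0 is an ancestor of ef5623d.
Ancestors of ef5623d: {0fff3b0, 30accb6, 445a1e3, 4db4168, bf83f38, ef5623d}.
0fff3b0 is among them, so fast-forward is possible.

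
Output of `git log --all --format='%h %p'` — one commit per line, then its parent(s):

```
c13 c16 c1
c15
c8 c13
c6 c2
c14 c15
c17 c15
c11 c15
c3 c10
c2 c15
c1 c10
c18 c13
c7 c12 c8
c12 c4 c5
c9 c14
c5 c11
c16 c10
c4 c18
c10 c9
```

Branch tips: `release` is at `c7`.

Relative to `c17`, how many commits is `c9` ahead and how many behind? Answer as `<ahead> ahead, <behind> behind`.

2 ahead, 1 behind

Reachable from c9: {c14, c15, c9}.
Reachable from c17: {c15, c17}.
Only in c9's history (ahead): {c14, c9} — 2.
Only in c17's history (behind): {c17} — 1.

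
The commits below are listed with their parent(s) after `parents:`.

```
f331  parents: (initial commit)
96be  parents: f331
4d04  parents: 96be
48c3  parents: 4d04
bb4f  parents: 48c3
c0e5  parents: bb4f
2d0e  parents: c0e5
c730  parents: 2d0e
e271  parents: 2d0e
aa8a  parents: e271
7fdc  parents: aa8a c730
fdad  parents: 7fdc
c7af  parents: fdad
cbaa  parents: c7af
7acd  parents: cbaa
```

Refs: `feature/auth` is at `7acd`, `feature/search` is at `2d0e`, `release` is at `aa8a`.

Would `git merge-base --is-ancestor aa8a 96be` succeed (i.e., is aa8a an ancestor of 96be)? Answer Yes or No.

No

Ancestors of 96be: {96be, f331}.
aa8a is not in that set, so it is not an ancestor of 96be.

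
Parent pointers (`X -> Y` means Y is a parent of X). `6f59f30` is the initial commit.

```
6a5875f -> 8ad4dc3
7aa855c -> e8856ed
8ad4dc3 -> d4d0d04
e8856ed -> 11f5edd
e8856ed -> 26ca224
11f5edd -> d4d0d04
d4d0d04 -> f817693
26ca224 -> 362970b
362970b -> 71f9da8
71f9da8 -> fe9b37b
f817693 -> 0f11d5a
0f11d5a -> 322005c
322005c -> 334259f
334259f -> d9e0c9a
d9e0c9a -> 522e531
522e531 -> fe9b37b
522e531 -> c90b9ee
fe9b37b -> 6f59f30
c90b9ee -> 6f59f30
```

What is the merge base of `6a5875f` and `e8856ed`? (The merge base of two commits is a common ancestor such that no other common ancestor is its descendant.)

Ancestors of 6a5875f: {0f11d5a, 322005c, 334259f, 522e531, 6a5875f, 6f59f30, 8ad4dc3, c90b9ee, d4d0d04, d9e0c9a, f817693, fe9b37b}.
Ancestors of e8856ed: {0f11d5a, 11f5edd, 26ca224, 322005c, 334259f, 362970b, 522e531, 6f59f30, 71f9da8, c90b9ee, d4d0d04, d9e0c9a, e8856ed, f817693, fe9b37b}.
Common ancestors: {0f11d5a, 322005c, 334259f, 522e531, 6f59f30, c90b9ee, d4d0d04, d9e0c9a, f817693, fe9b37b}.
Among these, d4d0d04 is not an ancestor of any other common ancestor — it is the merge base.

d4d0d04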